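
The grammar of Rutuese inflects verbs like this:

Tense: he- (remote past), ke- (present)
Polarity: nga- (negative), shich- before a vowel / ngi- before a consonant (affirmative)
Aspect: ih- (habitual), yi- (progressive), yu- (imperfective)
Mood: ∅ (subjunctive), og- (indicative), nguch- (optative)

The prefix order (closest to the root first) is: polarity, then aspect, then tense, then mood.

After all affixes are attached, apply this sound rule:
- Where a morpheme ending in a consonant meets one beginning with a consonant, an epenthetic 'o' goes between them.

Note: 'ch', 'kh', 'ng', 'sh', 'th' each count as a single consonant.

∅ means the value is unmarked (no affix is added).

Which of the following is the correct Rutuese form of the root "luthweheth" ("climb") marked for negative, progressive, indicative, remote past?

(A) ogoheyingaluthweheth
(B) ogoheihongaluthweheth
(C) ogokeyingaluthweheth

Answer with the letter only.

A

Attach polarity negative nga- → ngaluthweheth.
Attach aspect progressive yi- → yingaluthweheth.
Attach tense remote past he- → heyingaluthweheth.
Attach mood indicative og- → ogheyingaluthweheth.
Apply epenthesis: ogheyingaluthweheth → ogoheyingaluthweheth.
So the correct form is ogoheyingaluthweheth, option (A).
(B) ogoheihongaluthweheth is wrong: it uses habitual instead of progressive for aspect.
(C) ogokeyingaluthweheth is wrong: it uses present instead of remote past for tense.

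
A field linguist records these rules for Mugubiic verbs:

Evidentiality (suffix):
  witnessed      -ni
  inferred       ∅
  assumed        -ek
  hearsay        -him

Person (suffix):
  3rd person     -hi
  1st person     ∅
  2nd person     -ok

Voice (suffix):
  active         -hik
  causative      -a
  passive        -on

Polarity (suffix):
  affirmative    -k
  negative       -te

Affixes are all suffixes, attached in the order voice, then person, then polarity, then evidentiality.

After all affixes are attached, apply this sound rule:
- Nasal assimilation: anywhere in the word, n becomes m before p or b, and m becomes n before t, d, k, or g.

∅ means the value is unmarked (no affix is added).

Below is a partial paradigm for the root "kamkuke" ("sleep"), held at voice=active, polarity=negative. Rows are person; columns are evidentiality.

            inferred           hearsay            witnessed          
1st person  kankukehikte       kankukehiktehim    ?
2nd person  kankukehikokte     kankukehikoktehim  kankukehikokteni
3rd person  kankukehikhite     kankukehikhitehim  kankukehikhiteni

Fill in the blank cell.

Attach voice active -hik → kamkukehik.
person = 1st person: zero marking, form stays kamkukehik.
Attach polarity negative -te → kamkukehikte.
Attach evidentiality witnessed -ni → kamkukehikteni.
Apply nasal assimilation: kamkukehikteni → kankukehikteni.

kankukehikteni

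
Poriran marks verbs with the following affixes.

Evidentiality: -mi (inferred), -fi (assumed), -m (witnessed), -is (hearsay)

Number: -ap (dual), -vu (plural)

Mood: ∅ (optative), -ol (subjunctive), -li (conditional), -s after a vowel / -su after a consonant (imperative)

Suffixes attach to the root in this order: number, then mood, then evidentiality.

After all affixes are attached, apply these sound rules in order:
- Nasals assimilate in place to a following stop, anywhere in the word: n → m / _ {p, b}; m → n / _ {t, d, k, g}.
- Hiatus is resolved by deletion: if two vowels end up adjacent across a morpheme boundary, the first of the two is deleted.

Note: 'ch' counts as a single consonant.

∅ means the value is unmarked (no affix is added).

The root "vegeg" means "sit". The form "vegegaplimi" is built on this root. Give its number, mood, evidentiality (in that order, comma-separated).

Segment: vegeg-ap-li-mi.
number: -ap → dual.
mood: -li → conditional.
evidentiality: -mi → inferred.

dual, conditional, inferred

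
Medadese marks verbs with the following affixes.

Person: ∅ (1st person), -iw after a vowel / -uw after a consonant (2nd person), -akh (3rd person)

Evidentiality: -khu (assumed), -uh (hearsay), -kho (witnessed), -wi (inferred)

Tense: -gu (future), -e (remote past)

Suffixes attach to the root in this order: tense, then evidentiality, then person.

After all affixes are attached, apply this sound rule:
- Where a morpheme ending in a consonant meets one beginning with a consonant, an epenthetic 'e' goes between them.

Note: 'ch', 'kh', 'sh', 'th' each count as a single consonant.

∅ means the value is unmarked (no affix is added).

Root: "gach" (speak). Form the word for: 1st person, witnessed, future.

Attach tense future -gu → gachgu.
Attach evidentiality witnessed -kho → gachgukho.
person = 1st person: zero marking, form stays gachgukho.
Apply epenthesis: gachgukho → gachegukho.

gachegukho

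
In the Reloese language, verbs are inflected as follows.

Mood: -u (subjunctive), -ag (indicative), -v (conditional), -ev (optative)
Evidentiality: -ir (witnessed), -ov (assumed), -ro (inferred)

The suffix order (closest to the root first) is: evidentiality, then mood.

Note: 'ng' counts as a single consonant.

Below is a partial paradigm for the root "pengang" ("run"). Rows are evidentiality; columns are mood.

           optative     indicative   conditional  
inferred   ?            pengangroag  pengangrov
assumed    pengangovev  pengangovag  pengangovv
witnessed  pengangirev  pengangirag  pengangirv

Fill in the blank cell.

pengangroev

Attach evidentiality inferred -ro → pengangro.
Attach mood optative -ev → pengangroev.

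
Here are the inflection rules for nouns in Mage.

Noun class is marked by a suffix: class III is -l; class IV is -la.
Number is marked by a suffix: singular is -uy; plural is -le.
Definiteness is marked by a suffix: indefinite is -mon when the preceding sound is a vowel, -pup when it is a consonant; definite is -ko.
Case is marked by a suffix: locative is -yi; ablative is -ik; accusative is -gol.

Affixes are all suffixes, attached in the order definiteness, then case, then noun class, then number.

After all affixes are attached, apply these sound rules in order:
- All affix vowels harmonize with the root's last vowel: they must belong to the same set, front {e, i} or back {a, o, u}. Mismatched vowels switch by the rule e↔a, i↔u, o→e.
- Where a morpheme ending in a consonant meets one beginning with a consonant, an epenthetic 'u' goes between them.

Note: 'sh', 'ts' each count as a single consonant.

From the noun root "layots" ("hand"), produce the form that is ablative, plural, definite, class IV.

Attach definiteness definite -ko → layotsko.
Attach case ablative -ik → layotskoik.
Attach noun class class IV -la → layotskoikla.
Attach number plural -le → layotskoiklale.
Apply vowel harmony: layotskoiklale → layotskouklala.
Apply epenthesis: layotskouklala → layotsukoukulala.

layotsukoukulala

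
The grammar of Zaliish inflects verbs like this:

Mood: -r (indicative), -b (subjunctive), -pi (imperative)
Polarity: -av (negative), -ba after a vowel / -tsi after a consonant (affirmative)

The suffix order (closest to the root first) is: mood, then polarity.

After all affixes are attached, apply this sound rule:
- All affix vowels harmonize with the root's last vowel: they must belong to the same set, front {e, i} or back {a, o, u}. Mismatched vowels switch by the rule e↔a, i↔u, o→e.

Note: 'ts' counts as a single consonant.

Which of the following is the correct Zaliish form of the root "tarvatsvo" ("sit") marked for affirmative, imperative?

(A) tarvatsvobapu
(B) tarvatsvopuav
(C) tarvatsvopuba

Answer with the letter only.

C

Attach mood imperative -pi → tarvatsvopi.
Attach polarity affirmative -ba (after vowel 'i') → tarvatsvopiba.
Apply vowel harmony: tarvatsvopiba → tarvatsvopuba.
So the correct form is tarvatsvopuba, option (C).
(A) tarvatsvobapu is wrong: it has the affixes in the wrong order.
(B) tarvatsvopuav is wrong: it uses negative instead of affirmative for polarity.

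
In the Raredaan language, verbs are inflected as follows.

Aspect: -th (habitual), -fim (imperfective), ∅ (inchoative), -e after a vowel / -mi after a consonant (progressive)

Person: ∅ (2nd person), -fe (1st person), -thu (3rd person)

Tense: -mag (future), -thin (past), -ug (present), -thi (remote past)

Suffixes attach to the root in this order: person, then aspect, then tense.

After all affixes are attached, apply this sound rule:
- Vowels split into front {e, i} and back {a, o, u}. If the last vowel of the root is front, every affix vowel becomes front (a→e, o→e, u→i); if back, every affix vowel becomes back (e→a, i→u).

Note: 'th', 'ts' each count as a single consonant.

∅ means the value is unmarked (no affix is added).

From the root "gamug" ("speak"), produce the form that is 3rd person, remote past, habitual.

Attach person 3rd person -thu → gamugthu.
Attach aspect habitual -th → gamugthuth.
Attach tense remote past -thi → gamugthuththi.
Apply vowel harmony: gamugthuththi → gamugthuththu.

gamugthuththu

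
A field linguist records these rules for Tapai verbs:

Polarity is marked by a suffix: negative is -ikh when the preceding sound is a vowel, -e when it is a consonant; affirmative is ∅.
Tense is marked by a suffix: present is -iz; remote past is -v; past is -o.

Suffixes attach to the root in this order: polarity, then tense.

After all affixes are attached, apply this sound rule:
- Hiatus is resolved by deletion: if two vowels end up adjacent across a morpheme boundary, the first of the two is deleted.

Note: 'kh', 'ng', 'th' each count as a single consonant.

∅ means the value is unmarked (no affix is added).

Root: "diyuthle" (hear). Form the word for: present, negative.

diyuthlikhiz

Attach polarity negative -ikh (after vowel 'e') → diyuthleikh.
Attach tense present -iz → diyuthleikhiz.
Apply vowel deletion: diyuthleikhiz → diyuthlikhiz.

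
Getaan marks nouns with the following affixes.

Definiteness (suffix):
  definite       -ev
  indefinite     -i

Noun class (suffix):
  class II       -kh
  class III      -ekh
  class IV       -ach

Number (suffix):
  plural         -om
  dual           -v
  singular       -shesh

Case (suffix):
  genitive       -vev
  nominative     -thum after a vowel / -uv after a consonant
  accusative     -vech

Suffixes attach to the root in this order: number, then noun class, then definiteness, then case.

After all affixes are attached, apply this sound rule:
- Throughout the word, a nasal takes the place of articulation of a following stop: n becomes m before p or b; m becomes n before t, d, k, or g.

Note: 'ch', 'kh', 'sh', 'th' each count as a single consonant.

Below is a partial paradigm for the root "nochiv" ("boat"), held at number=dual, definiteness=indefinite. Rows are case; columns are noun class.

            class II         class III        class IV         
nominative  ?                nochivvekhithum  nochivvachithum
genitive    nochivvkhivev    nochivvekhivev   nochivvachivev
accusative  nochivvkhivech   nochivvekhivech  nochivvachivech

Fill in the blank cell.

Attach number dual -v → nochivv.
Attach noun class class II -kh → nochivvkh.
Attach definiteness indefinite -i → nochivvkhi.
Attach case nominative -thum (after vowel 'i') → nochivvkhithum.
Nasal assimilation: no change.

nochivvkhithum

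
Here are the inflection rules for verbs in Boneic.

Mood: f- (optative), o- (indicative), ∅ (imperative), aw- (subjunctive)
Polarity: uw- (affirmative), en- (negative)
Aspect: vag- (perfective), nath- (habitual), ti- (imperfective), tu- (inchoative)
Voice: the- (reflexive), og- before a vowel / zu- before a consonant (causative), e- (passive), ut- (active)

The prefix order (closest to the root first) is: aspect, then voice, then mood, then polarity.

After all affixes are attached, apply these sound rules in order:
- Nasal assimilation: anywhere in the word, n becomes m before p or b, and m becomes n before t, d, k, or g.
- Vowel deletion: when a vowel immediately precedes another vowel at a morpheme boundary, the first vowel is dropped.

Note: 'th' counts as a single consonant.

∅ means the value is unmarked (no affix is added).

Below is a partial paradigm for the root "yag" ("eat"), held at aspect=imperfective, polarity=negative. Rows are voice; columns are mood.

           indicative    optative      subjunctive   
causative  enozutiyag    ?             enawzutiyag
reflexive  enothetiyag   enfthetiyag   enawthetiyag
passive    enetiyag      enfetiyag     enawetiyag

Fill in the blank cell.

enfzutiyag

Attach aspect imperfective ti- → tiyag.
Attach voice causative zu- (before consonant 't') → zutiyag.
Attach mood optative f- → fzutiyag.
Attach polarity negative en- → enfzutiyag.
Nasal assimilation: no change.
Vowel deletion: no change.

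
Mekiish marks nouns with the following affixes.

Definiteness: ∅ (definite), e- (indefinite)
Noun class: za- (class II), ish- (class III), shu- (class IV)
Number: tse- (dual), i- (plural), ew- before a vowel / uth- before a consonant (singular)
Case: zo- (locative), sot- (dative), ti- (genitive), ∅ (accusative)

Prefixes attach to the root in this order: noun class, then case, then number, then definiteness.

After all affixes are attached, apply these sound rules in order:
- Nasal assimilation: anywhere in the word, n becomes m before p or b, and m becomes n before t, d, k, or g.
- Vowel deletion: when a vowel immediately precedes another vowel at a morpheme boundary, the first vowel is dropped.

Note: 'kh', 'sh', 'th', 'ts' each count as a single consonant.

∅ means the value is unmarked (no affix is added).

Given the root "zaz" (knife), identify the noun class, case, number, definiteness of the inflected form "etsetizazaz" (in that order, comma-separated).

Segment: e-tse-ti-za-zaz.
noun class: za- → class II.
case: ti- → genitive.
number: tse- → dual.
definiteness: e- → indefinite.

class II, genitive, dual, indefinite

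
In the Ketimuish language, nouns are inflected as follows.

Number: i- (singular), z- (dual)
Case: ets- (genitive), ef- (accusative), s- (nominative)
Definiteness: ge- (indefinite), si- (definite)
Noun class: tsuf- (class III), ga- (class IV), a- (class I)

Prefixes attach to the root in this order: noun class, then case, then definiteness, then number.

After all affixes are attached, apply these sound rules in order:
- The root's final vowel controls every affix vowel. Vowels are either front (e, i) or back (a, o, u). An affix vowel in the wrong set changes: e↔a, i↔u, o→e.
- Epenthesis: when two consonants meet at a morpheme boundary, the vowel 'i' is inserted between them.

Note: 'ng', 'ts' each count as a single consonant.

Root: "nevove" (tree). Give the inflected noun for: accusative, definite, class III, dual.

Attach noun class class III tsuf- → tsufnevove.
Attach case accusative ef- → eftsufnevove.
Attach definiteness definite si- → sieftsufnevove.
Attach number dual z- → zsieftsufnevove.
Apply vowel harmony: zsieftsufnevove → zsieftsifnevove.
Apply epenthesis: zsieftsifnevove → zisiefitsifinevove.

zisiefitsifinevove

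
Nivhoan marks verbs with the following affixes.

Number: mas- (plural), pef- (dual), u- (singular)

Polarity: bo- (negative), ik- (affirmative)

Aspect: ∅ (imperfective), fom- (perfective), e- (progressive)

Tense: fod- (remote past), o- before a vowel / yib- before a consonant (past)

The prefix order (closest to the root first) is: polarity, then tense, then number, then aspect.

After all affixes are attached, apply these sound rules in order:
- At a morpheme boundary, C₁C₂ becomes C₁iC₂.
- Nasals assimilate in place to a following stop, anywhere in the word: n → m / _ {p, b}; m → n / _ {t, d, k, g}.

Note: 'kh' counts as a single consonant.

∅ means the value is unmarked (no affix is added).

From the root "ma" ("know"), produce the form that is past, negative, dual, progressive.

Attach polarity negative bo- → boma.
Attach tense past yib- (before consonant 'b') → yibboma.
Attach number dual pef- → pefyibboma.
Attach aspect progressive e- → epefyibboma.
Apply epenthesis: epefyibboma → epefiyibiboma.
Nasal assimilation: no change.

epefiyibiboma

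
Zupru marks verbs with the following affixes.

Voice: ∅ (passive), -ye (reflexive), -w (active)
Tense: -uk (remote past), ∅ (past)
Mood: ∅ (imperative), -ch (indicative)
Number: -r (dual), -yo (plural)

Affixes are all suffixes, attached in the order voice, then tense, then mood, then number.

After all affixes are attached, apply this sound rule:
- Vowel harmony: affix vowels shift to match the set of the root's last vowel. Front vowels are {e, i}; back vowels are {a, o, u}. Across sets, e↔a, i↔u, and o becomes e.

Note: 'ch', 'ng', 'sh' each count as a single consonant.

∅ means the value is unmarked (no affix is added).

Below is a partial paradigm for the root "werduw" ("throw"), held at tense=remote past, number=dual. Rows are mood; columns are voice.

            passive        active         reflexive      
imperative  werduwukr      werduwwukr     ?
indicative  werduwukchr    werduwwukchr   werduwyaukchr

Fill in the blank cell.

werduwyaukr

Attach voice reflexive -ye → werduwye.
Attach tense remote past -uk → werduwyeuk.
mood = imperative: zero marking, form stays werduwyeuk.
Attach number dual -r → werduwyeukr.
Apply vowel harmony: werduwyeukr → werduwyaukr.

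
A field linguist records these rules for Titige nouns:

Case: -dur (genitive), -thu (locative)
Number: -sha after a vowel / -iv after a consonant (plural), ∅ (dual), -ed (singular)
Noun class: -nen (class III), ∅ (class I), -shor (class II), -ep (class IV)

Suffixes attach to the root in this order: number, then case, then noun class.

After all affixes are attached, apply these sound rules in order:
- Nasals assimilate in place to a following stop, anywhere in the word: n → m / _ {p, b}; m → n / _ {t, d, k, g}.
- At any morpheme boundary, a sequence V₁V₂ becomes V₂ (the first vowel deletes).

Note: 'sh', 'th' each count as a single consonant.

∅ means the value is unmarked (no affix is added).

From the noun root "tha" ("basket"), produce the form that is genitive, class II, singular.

theddurshor

Attach number singular -ed → thaed.
Attach case genitive -dur → thaeddur.
Attach noun class class II -shor → thaeddurshor.
Nasal assimilation: no change.
Apply vowel deletion: thaeddurshor → theddurshor.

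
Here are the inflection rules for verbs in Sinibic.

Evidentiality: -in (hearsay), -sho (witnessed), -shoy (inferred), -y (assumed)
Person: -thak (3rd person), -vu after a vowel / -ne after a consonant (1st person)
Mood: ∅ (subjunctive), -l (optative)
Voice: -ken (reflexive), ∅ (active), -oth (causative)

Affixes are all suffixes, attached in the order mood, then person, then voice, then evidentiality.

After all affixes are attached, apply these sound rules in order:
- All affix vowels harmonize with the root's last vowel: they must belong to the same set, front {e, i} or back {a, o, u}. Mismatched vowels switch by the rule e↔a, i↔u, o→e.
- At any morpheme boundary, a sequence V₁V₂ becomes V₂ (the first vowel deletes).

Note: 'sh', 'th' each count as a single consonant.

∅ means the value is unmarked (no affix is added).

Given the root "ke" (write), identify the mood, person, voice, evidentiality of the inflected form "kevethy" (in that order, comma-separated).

subjunctive, 1st person, causative, assumed

Segment: ke-vu-oth-y.
mood: ∅ → subjunctive.
person: -vu/ne → 1st person.
voice: -oth → causative.
evidentiality: -y → assumed.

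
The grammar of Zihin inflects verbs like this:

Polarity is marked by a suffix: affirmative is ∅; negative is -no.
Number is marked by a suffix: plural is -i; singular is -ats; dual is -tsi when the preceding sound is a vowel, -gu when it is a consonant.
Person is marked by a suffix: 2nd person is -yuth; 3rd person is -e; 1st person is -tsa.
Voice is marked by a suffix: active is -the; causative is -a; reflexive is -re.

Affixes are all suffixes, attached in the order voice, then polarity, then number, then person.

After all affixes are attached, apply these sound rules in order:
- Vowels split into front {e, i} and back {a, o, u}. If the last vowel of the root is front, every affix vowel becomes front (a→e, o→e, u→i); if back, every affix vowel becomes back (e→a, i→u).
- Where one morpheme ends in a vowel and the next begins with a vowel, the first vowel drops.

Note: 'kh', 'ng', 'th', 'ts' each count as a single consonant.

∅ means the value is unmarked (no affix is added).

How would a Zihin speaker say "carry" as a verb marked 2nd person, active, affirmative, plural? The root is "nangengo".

nangengothuyuth

Attach voice active -the → nangengothe.
polarity = affirmative: zero marking, form stays nangengothe.
Attach number plural -i → nangengothei.
Attach person 2nd person -yuth → nangengotheiyuth.
Apply vowel harmony: nangengotheiyuth → nangengothauyuth.
Apply vowel deletion: nangengothauyuth → nangengothuyuth.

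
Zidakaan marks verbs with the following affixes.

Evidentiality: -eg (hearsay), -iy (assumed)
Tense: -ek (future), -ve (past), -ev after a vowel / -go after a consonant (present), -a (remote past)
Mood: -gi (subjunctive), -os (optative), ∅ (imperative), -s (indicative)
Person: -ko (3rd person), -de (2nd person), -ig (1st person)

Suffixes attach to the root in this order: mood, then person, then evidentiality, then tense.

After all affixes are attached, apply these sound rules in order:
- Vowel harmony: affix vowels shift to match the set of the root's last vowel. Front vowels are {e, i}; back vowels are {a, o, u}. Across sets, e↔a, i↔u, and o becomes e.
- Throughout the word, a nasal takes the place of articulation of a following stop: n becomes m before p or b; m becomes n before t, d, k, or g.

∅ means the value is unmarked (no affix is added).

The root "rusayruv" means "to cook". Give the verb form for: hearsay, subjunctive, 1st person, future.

Attach mood subjunctive -gi → rusayruvgi.
Attach person 1st person -ig → rusayruvgiig.
Attach evidentiality hearsay -eg → rusayruvgiigeg.
Attach tense future -ek → rusayruvgiigegek.
Apply vowel harmony: rusayruvgiigegek → rusayruvguugagak.
Nasal assimilation: no change.

rusayruvguugagak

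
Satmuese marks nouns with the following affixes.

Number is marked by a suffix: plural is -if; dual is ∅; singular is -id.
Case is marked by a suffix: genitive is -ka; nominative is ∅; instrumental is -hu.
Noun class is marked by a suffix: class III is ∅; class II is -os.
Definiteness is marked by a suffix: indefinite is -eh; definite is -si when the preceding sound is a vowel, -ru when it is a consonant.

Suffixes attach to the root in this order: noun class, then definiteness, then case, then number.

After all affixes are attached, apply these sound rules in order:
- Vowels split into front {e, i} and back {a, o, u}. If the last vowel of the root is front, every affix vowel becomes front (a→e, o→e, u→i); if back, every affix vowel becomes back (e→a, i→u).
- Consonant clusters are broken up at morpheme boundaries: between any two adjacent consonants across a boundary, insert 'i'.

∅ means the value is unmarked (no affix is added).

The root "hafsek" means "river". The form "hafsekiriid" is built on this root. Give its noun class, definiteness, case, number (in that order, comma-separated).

Segment: hafsek-ru-id.
noun class: ∅ → class III.
definiteness: -si/ru → definite.
case: ∅ → nominative.
number: -id → singular.

class III, definite, nominative, singular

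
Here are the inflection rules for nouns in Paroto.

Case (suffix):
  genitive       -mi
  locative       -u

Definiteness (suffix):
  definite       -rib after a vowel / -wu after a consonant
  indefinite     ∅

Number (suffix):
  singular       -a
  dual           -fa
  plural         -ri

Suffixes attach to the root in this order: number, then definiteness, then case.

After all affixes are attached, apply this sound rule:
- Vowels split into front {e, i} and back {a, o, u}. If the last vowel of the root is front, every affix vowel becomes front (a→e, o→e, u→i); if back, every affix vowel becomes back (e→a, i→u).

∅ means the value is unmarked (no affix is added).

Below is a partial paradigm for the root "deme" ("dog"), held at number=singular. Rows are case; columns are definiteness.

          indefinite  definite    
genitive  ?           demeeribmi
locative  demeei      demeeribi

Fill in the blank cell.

demeemi

Attach number singular -a → demea.
definiteness = indefinite: zero marking, form stays demea.
Attach case genitive -mi → demeami.
Apply vowel harmony: demeami → demeemi.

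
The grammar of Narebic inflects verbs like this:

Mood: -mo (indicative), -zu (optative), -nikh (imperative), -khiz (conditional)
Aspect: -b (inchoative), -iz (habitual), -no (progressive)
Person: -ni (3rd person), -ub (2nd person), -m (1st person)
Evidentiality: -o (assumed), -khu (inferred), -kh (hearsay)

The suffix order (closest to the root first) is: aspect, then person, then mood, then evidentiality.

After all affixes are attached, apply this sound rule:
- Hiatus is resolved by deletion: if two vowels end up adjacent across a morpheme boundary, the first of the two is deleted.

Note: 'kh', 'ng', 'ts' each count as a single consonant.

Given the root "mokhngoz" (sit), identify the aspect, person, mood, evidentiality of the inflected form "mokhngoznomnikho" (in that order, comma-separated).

Segment: mokhngoz-no-m-nikh-o.
aspect: -no → progressive.
person: -m → 1st person.
mood: -nikh → imperative.
evidentiality: -o → assumed.

progressive, 1st person, imperative, assumed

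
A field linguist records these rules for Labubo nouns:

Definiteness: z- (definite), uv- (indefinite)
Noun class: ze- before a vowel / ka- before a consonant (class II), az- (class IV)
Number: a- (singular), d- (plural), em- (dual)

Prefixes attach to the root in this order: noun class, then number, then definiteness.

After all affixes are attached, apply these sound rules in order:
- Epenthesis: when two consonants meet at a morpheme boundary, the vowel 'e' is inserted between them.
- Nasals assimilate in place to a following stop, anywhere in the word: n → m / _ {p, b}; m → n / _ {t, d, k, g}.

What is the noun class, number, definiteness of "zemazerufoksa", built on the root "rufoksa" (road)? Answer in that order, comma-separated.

class IV, dual, definite

Segment: z-em-az-rufoksa.
noun class: az- → class IV.
number: em- → dual.
definiteness: z- → definite.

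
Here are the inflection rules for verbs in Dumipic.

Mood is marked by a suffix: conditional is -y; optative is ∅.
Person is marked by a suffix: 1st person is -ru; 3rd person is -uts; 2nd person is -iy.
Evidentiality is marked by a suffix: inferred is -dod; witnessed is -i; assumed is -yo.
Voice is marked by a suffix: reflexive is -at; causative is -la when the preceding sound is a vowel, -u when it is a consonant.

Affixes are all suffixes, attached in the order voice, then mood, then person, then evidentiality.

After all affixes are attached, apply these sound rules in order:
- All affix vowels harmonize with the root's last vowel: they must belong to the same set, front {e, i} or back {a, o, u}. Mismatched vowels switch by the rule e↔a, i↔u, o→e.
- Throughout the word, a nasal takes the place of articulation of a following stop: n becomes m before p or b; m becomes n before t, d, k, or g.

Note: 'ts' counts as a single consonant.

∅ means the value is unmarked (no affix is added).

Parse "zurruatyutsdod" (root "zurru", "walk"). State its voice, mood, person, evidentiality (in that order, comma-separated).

Segment: zurru-at-y-uts-dod.
voice: -at → reflexive.
mood: -y → conditional.
person: -uts → 3rd person.
evidentiality: -dod → inferred.

reflexive, conditional, 3rd person, inferred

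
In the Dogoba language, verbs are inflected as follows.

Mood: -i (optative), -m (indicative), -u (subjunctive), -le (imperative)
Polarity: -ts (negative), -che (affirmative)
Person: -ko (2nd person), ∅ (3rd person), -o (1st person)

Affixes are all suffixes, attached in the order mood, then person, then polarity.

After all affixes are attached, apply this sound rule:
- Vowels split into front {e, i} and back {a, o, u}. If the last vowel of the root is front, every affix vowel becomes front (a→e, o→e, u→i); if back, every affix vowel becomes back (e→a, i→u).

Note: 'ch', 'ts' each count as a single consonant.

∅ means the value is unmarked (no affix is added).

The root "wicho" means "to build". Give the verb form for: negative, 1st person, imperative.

wicholaots

Attach mood imperative -le → wichole.
Attach person 1st person -o → wicholeo.
Attach polarity negative -ts → wicholeots.
Apply vowel harmony: wicholeots → wicholaots.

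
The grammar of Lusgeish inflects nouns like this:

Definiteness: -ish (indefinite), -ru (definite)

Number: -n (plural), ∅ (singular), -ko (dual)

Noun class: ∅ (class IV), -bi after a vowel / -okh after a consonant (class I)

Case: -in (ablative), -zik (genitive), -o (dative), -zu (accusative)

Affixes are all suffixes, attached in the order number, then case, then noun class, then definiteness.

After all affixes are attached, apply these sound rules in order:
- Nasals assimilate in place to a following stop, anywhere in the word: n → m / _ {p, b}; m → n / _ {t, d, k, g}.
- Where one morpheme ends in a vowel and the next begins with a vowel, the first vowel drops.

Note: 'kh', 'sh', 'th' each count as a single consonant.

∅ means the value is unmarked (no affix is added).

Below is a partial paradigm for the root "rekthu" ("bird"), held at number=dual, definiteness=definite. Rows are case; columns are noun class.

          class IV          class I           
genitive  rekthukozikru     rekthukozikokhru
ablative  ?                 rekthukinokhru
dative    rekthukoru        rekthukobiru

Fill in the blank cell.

rekthukinru

Attach number dual -ko → rekthuko.
Attach case ablative -in → rekthukoin.
noun class = class IV: zero marking, form stays rekthukoin.
Attach definiteness definite -ru → rekthukoinru.
Nasal assimilation: no change.
Apply vowel deletion: rekthukoinru → rekthukinru.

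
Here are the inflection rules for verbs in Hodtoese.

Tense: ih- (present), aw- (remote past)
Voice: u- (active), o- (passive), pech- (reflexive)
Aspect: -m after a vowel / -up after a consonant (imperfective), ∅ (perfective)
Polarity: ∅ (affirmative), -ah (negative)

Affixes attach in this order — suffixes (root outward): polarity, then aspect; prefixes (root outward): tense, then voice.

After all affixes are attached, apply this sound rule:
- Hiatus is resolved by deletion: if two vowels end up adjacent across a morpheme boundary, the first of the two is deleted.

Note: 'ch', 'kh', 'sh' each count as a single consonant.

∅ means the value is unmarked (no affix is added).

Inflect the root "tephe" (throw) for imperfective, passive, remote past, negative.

awtephahup

Attach tense remote past aw- → awtephe.
Attach polarity negative -ah → awtepheah.
Attach aspect imperfective -up (after consonant 'h') → awtepheahup.
Attach voice passive o- → oawtepheahup.
Apply vowel deletion: oawtepheahup → awtephahup.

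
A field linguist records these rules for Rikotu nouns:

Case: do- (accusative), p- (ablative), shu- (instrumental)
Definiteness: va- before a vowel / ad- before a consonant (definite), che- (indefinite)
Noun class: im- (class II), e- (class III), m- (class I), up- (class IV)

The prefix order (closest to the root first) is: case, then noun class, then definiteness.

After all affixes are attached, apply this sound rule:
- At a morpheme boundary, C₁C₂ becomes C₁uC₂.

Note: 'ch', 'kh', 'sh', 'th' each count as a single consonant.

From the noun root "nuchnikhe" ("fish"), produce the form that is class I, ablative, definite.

Attach case ablative p- → pnuchnikhe.
Attach noun class class I m- → mpnuchnikhe.
Attach definiteness definite ad- (before consonant 'm') → admpnuchnikhe.
Apply epenthesis: admpnuchnikhe → adumupunuchnikhe.

adumupunuchnikhe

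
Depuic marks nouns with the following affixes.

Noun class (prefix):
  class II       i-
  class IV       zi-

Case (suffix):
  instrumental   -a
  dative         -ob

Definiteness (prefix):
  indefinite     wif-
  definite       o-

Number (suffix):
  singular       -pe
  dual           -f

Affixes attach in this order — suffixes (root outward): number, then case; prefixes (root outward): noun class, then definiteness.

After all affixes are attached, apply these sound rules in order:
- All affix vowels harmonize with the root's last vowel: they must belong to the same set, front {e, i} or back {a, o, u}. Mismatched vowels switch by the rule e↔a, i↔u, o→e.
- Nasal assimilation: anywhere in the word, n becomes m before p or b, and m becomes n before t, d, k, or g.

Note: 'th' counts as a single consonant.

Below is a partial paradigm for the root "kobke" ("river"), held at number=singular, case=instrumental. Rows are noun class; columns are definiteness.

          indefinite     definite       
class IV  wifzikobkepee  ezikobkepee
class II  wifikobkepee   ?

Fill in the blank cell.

eikobkepee

Attach number singular -pe → kobkepe.
Attach noun class class II i- → ikobkepe.
Attach definiteness definite o- → oikobkepe.
Attach case instrumental -a → oikobkepea.
Apply vowel harmony: oikobkepea → eikobkepee.
Nasal assimilation: no change.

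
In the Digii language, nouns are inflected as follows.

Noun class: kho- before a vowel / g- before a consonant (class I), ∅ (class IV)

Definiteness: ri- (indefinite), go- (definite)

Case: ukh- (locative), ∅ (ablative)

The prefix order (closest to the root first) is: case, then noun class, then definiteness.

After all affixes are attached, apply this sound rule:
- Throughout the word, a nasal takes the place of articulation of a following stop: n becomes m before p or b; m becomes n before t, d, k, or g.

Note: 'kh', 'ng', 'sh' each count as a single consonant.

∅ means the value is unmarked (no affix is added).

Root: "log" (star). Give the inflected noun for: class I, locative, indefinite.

Attach case locative ukh- → ukhlog.
Attach noun class class I kho- (before vowel 'u') → khoukhlog.
Attach definiteness indefinite ri- → rikhoukhlog.
Nasal assimilation: no change.

rikhoukhlog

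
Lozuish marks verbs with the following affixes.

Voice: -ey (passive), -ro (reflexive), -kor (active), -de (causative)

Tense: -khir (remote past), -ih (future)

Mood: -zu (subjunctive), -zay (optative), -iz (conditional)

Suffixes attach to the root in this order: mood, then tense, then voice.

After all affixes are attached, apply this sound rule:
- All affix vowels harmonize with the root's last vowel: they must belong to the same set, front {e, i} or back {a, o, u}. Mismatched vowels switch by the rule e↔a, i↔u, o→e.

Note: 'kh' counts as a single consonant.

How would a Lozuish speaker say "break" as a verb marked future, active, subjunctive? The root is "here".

hereziihker

Attach mood subjunctive -zu → herezu.
Attach tense future -ih → herezuih.
Attach voice active -kor → herezuihkor.
Apply vowel harmony: herezuihkor → hereziihker.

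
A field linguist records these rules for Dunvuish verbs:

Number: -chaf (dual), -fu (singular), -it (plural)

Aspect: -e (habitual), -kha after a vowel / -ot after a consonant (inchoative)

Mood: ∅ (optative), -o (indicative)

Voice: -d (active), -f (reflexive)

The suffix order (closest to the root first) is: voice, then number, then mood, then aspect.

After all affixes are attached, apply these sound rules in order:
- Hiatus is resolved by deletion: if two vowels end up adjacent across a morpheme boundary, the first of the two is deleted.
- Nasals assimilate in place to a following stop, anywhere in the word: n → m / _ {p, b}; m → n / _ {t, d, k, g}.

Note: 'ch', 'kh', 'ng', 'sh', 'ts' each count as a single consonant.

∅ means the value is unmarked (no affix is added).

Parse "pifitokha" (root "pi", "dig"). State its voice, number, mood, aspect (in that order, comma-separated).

Segment: pi-f-it-o-kha.
voice: -f → reflexive.
number: -it → plural.
mood: -o → indicative.
aspect: -kha/ot → inchoative.

reflexive, plural, indicative, inchoative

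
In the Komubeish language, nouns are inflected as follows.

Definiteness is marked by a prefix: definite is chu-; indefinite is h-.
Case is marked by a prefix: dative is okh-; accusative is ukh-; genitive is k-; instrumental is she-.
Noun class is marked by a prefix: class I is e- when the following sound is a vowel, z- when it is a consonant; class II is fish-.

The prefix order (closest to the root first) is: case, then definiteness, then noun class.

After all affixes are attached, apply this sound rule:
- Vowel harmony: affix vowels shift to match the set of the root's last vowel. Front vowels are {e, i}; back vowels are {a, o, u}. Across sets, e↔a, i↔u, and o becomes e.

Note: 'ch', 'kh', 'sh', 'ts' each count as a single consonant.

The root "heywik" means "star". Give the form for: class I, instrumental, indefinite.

zhsheheywik

Attach case instrumental she- → sheheywik.
Attach definiteness indefinite h- → hsheheywik.
Attach noun class class I z- (before consonant 'h') → zhsheheywik.
Vowel harmony: no change.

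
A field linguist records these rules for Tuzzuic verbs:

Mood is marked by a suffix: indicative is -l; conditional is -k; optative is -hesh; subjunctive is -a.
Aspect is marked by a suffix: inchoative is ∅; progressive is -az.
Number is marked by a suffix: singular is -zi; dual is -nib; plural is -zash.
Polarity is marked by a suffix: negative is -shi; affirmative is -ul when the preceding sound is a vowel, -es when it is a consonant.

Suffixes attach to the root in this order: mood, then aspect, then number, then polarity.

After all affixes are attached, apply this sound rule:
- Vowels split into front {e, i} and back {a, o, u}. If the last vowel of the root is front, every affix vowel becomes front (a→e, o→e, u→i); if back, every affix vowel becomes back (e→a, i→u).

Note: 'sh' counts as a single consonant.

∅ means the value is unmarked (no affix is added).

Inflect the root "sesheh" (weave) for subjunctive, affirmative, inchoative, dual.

Attach mood subjunctive -a → sesheha.
aspect = inchoative: zero marking, form stays sesheha.
Attach number dual -nib → seshehanib.
Attach polarity affirmative -es (after consonant 'b') → seshehanibes.
Apply vowel harmony: seshehanibes → seshehenibes.

seshehenibes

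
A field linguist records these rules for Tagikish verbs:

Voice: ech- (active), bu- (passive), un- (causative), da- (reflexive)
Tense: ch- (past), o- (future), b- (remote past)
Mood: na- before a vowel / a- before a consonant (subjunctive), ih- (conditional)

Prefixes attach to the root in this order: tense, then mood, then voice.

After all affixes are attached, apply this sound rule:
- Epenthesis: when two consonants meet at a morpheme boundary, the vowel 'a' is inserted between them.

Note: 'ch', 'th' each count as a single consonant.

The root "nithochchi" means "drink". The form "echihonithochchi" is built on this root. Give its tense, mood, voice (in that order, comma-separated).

future, conditional, active

Segment: ech-ih-o-nithochchi.
tense: o- → future.
mood: ih- → conditional.
voice: ech- → active.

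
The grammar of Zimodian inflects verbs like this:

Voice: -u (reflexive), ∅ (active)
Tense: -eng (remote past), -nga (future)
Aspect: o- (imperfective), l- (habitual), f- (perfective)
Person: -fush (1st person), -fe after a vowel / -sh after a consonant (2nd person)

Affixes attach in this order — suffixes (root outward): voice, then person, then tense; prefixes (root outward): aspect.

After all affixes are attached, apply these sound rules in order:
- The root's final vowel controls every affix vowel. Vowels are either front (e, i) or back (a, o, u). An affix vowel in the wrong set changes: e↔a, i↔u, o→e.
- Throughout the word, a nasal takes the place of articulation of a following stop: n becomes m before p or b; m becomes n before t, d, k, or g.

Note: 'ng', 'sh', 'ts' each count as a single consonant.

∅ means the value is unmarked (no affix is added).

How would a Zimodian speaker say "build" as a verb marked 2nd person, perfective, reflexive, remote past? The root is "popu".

Attach voice reflexive -u → popuu.
Attach aspect perfective f- → fpopuu.
Attach person 2nd person -fe (after vowel 'u') → fpopuufe.
Attach tense remote past -eng → fpopuufeeng.
Apply vowel harmony: fpopuufeeng → fpopuufaang.
Nasal assimilation: no change.

fpopuufaang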